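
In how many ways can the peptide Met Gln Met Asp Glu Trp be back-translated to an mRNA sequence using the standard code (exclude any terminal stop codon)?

Met: 1 codon.
Gln: 2 codons.
Met: 1 codon.
Asp: 2 codons.
Glu: 2 codons.
Trp: 1 codon.
1 × 2 × 1 × 2 × 2 × 1 = 8.

8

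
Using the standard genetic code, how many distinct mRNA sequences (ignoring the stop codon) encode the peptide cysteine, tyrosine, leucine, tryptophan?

Cys: 2 codons.
Tyr: 2 codons.
Leu: 6 codons.
Trp: 1 codon.
2 × 2 × 6 × 1 = 24.

24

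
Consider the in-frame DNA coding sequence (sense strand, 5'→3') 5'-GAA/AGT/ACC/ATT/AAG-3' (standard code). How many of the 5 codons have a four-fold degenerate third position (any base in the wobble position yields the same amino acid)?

1

Codon 1 GAA (Glu): third position 2-fold.
Codon 2 AGT (Ser): third position 2-fold.
Codon 3 ACC (Thr): third position 4-fold.
Codon 4 ATT (Ile): third position 3-fold.
Codon 5 AAG (Lys): third position 2-fold.
Four-fold degenerate third positions: 1.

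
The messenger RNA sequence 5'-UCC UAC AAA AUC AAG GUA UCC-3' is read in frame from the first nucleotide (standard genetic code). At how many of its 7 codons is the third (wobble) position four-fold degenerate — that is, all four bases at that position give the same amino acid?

Codon 1 UCC (Ser): third position 4-fold.
Codon 2 UAC (Tyr): third position 2-fold.
Codon 3 AAA (Lys): third position 2-fold.
Codon 4 AUC (Ile): third position 3-fold.
Codon 5 AAG (Lys): third position 2-fold.
Codon 6 GUA (Val): third position 4-fold.
Codon 7 UCC (Ser): third position 4-fold.
Four-fold degenerate third positions: 3.

3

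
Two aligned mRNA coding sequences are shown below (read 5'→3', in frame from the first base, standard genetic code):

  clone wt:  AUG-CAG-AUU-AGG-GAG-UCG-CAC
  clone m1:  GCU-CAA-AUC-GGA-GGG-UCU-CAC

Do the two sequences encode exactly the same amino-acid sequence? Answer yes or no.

no

Codon 1: AUG Met / GCU Ala — nonsynonymous.
Codon 2: CAG Gln / CAA Gln — synonymous.
Codon 3: AUU Ile / AUC Ile — synonymous.
Codon 4: AGG Arg / GGA Gly — nonsynonymous.
Codon 5: GAG Glu / GGG Gly — nonsynonymous.
Codon 6: UCG Ser / UCU Ser — synonymous.
Codon 7: CAC His / CAC His — identical.
Nonsynonymous differences: 3 → different protein.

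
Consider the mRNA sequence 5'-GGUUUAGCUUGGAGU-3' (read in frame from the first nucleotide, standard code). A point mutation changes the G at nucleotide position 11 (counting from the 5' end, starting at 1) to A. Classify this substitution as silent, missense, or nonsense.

Position 11 falls in codon 4: UGG → Trp.
After the substitution the codon is UAG → Stop.
The new codon is a stop codon, so this is a nonsense mutation.

nonsense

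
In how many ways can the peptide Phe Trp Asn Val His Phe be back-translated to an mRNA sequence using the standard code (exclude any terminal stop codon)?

64

Phe: 2 codons.
Trp: 1 codon.
Asn: 2 codons.
Val: 4 codons.
His: 2 codons.
Phe: 2 codons.
2 × 1 × 2 × 4 × 2 × 2 = 64.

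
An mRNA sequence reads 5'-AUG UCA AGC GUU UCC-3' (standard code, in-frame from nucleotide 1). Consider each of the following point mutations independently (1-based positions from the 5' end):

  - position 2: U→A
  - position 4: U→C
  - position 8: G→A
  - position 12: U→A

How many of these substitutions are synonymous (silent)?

1

Codon 1: AUG (Met) → AAG (Lys) — missense.
Codon 2: UCA (Ser) → CCA (Pro) — missense.
Codon 3: AGC (Ser) → AAC (Asn) — missense.
Codon 4: GUU (Val) → GUA (Val) — synonymous.
Synonymous: 1 of 4.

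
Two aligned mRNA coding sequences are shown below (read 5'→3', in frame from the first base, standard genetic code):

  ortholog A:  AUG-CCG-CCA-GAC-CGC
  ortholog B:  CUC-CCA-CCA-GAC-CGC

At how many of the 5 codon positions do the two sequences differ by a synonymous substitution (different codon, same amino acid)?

Codon 1: AUG Met / CUC Leu — nonsynonymous.
Codon 2: CCG Pro / CCA Pro — synonymous.
Codon 3: CCA Pro / CCA Pro — identical.
Codon 4: GAC Asp / GAC Asp — identical.
Codon 5: CGC Arg / CGC Arg — identical.
Synonymous differences: 1.

1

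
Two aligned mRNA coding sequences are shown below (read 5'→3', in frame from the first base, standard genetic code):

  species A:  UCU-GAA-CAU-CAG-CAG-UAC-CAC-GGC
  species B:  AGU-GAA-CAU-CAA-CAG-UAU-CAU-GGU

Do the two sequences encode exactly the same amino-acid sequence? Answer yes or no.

yes

Codon 1: UCU Ser / AGU Ser — synonymous.
Codon 2: GAA Glu / GAA Glu — identical.
Codon 3: CAU His / CAU His — identical.
Codon 4: CAG Gln / CAA Gln — synonymous.
Codon 5: CAG Gln / CAG Gln — identical.
Codon 6: UAC Tyr / UAU Tyr — synonymous.
Codon 7: CAC His / CAU His — synonymous.
Codon 8: GGC Gly / GGU Gly — synonymous.
Nonsynonymous differences: 0 → same protein.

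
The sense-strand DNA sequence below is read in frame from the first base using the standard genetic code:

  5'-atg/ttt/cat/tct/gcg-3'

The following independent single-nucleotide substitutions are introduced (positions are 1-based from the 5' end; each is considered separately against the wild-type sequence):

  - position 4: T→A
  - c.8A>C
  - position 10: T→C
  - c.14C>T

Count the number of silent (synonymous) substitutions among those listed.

Codon 2: TTT (Phe) → ATT (Ile) — missense.
Codon 3: CAT (His) → CCT (Pro) — missense.
Codon 4: TCT (Ser) → CCT (Pro) — missense.
Codon 5: GCG (Ala) → GTG (Val) — missense.
Synonymous: 0 of 4.

0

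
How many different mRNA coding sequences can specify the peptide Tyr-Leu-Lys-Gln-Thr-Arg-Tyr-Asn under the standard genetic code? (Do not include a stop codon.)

Tyr: 2 codons.
Leu: 6 codons.
Lys: 2 codons.
Gln: 2 codons.
Thr: 4 codons.
Arg: 6 codons.
Tyr: 2 codons.
Asn: 2 codons.
2 × 6 × 2 × 2 × 4 × 6 × 2 × 2 = 4608.

4608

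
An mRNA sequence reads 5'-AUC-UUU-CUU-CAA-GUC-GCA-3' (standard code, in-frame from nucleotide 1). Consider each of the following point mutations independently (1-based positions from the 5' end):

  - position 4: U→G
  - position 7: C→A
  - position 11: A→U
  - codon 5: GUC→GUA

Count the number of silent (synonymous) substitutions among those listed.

1

Codon 2: UUU (Phe) → GUU (Val) — missense.
Codon 3: CUU (Leu) → AUU (Ile) — missense.
Codon 4: CAA (Gln) → CUA (Leu) — missense.
Codon 5: GUC (Val) → GUA (Val) — synonymous.
Synonymous: 1 of 4.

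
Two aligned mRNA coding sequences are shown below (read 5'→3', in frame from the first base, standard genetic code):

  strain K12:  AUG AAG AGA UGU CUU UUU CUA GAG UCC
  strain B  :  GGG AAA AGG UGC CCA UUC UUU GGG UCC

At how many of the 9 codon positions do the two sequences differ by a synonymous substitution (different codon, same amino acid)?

4

Codon 1: AUG Met / GGG Gly — nonsynonymous.
Codon 2: AAG Lys / AAA Lys — synonymous.
Codon 3: AGA Arg / AGG Arg — synonymous.
Codon 4: UGU Cys / UGC Cys — synonymous.
Codon 5: CUU Leu / CCA Pro — nonsynonymous.
Codon 6: UUU Phe / UUC Phe — synonymous.
Codon 7: CUA Leu / UUU Phe — nonsynonymous.
Codon 8: GAG Glu / GGG Gly — nonsynonymous.
Codon 9: UCC Ser / UCC Ser — identical.
Synonymous differences: 4.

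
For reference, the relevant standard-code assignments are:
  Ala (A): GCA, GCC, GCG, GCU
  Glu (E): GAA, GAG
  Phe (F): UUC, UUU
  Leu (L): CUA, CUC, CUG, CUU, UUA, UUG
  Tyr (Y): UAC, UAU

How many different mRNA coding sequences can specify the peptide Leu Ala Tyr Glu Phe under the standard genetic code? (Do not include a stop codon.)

192

Leu: 6 codons.
Ala: 4 codons.
Tyr: 2 codons.
Glu: 2 codons.
Phe: 2 codons.
6 × 4 × 2 × 2 × 2 = 192.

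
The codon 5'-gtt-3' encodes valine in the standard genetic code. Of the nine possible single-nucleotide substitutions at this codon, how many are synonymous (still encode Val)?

Position 1: none → 0 synonymous.
Position 2: none → 0 synonymous.
Position 3: GTC, GTA, GTG → 3 synonymous.
Total: 0 + 0 + 3 = 3.

3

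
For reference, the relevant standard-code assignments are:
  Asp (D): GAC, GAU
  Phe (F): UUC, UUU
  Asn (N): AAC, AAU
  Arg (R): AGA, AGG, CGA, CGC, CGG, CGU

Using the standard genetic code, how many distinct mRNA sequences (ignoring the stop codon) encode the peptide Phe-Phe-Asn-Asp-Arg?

96

Phe: 2 codons.
Phe: 2 codons.
Asn: 2 codons.
Asp: 2 codons.
Arg: 6 codons.
2 × 2 × 2 × 2 × 6 = 96.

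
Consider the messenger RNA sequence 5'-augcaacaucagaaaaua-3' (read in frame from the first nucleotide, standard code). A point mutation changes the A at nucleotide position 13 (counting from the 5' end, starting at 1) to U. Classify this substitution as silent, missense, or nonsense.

nonsense

Position 13 falls in codon 5: AAA → Lys.
After the substitution the codon is UAA → Stop.
The new codon is a stop codon, so this is a nonsense mutation.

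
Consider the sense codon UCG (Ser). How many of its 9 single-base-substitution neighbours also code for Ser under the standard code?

Position 1: none → 0 synonymous.
Position 2: none → 0 synonymous.
Position 3: UCU, UCC, UCA → 3 synonymous.
Total: 0 + 0 + 3 = 3.

3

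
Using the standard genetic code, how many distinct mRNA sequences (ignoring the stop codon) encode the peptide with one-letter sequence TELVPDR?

9216

Thr: 4 codons.
Glu: 2 codons.
Leu: 6 codons.
Val: 4 codons.
Pro: 4 codons.
Asp: 2 codons.
Arg: 6 codons.
4 × 2 × 6 × 4 × 4 × 2 × 6 = 9216.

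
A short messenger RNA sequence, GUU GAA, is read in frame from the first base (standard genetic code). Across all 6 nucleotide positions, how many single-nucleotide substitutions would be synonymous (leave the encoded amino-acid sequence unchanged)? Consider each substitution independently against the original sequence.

4

Codon 1 (GUU, Val): 3 synonymous substitutions.
Codon 2 (GAA, Glu): 1 synonymous substitution.
Total: 3 + 1 = 4.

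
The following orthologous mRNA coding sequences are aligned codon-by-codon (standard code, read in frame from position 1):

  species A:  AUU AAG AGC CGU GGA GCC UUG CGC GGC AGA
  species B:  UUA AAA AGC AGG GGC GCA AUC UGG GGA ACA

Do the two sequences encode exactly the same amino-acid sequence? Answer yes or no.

Codon 1: AUU Ile / UUA Leu — nonsynonymous.
Codon 2: AAG Lys / AAA Lys — synonymous.
Codon 3: AGC Ser / AGC Ser — identical.
Codon 4: CGU Arg / AGG Arg — synonymous.
Codon 5: GGA Gly / GGC Gly — synonymous.
Codon 6: GCC Ala / GCA Ala — synonymous.
Codon 7: UUG Leu / AUC Ile — nonsynonymous.
Codon 8: CGC Arg / UGG Trp — nonsynonymous.
Codon 9: GGC Gly / GGA Gly — synonymous.
Codon 10: AGA Arg / ACA Thr — nonsynonymous.
Nonsynonymous differences: 4 → different protein.

no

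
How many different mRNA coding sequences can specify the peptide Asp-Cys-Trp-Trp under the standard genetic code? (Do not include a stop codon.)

Asp: 2 codons.
Cys: 2 codons.
Trp: 1 codon.
Trp: 1 codon.
2 × 2 × 1 × 1 = 4.

4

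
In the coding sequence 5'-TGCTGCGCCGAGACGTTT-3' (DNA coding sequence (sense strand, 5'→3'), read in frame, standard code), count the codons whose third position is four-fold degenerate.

2

Codon 1 TGC (Cys): third position 2-fold.
Codon 2 TGC (Cys): third position 2-fold.
Codon 3 GCC (Ala): third position 4-fold.
Codon 4 GAG (Glu): third position 2-fold.
Codon 5 ACG (Thr): third position 4-fold.
Codon 6 TTT (Phe): third position 2-fold.
Four-fold degenerate third positions: 2.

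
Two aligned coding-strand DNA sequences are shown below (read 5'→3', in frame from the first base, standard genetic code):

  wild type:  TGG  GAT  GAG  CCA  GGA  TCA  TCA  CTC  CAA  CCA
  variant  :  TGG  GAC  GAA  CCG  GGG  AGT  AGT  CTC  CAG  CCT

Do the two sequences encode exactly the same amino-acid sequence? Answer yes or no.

Codon 1: TGG Trp / TGG Trp — identical.
Codon 2: GAT Asp / GAC Asp — synonymous.
Codon 3: GAG Glu / GAA Glu — synonymous.
Codon 4: CCA Pro / CCG Pro — synonymous.
Codon 5: GGA Gly / GGG Gly — synonymous.
Codon 6: TCA Ser / AGT Ser — synonymous.
Codon 7: TCA Ser / AGT Ser — synonymous.
Codon 8: CTC Leu / CTC Leu — identical.
Codon 9: CAA Gln / CAG Gln — synonymous.
Codon 10: CCA Pro / CCT Pro — synonymous.
Nonsynonymous differences: 0 → same protein.

yes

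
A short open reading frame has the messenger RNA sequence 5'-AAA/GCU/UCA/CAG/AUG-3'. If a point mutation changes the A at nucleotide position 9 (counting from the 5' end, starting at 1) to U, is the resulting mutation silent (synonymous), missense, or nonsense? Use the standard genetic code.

silent

Position 9 falls in codon 3: UCA → Ser.
After the substitution the codon is UCU → Ser.
Both encode Ser, so the change is synonymous.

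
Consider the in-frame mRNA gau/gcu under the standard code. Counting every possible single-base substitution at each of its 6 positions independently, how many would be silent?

4

Codon 1 (GAU, Asp): 1 synonymous substitution.
Codon 2 (GCU, Ala): 3 synonymous substitutions.
Total: 1 + 3 = 4.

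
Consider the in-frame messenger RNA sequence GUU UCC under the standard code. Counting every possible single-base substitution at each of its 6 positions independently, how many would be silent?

Codon 1 (GUU, Val): 3 synonymous substitutions.
Codon 2 (UCC, Ser): 3 synonymous substitutions.
Total: 3 + 3 = 6.

6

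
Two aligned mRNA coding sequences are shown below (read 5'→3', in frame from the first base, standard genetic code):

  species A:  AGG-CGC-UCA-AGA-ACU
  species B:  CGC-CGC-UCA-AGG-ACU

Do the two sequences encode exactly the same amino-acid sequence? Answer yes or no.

Codon 1: AGG Arg / CGC Arg — synonymous.
Codon 2: CGC Arg / CGC Arg — identical.
Codon 3: UCA Ser / UCA Ser — identical.
Codon 4: AGA Arg / AGG Arg — synonymous.
Codon 5: ACU Thr / ACU Thr — identical.
Nonsynonymous differences: 0 → same protein.

yes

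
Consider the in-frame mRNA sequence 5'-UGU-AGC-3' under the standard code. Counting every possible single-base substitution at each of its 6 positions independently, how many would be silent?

2

Codon 1 (UGU, Cys): 1 synonymous substitution.
Codon 2 (AGC, Ser): 1 synonymous substitution.
Total: 1 + 1 = 2.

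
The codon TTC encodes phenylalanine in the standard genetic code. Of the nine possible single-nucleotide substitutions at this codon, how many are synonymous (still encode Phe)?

Position 1: none → 0 synonymous.
Position 2: none → 0 synonymous.
Position 3: TTT → 1 synonymous.
Total: 0 + 0 + 1 = 1.

1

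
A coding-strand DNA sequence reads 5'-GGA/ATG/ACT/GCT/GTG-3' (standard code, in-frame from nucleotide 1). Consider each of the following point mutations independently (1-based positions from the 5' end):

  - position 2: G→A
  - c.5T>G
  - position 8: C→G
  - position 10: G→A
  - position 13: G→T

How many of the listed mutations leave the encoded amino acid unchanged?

Codon 1: GGA (Gly) → GAA (Glu) — missense.
Codon 2: ATG (Met) → AGG (Arg) — missense.
Codon 3: ACT (Thr) → AGT (Ser) — missense.
Codon 4: GCT (Ala) → ACT (Thr) — missense.
Codon 5: GTG (Val) → TTG (Leu) — missense.
Synonymous: 0 of 5.

0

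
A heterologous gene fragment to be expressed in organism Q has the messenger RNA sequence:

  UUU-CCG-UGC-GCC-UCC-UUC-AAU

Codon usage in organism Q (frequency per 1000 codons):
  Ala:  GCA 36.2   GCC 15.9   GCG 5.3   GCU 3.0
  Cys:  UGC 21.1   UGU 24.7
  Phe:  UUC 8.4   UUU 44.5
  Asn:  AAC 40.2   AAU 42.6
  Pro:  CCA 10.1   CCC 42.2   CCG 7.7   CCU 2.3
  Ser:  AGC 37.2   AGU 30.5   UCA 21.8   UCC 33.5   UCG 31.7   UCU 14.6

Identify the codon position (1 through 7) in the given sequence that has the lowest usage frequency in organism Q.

2

Codon 1 UUU (Phe): 44.5 per 1000.
Codon 2 CCG (Pro): 7.7 per 1000.
Codon 3 UGC (Cys): 21.1 per 1000.
Codon 4 GCC (Ala): 15.9 per 1000.
Codon 5 UCC (Ser): 33.5 per 1000.
Codon 6 UUC (Phe): 8.4 per 1000.
Codon 7 AAU (Asn): 42.6 per 1000.
Lowest frequency is 7.7 at codon 2.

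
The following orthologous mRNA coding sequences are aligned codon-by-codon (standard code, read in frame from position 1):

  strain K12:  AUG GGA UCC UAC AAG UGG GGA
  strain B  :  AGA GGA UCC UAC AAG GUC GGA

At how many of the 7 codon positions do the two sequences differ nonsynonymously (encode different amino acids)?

Codon 1: AUG Met / AGA Arg — nonsynonymous.
Codon 2: GGA Gly / GGA Gly — identical.
Codon 3: UCC Ser / UCC Ser — identical.
Codon 4: UAC Tyr / UAC Tyr — identical.
Codon 5: AAG Lys / AAG Lys — identical.
Codon 6: UGG Trp / GUC Val — nonsynonymous.
Codon 7: GGA Gly / GGA Gly — identical.
Nonsynonymous differences: 2.

2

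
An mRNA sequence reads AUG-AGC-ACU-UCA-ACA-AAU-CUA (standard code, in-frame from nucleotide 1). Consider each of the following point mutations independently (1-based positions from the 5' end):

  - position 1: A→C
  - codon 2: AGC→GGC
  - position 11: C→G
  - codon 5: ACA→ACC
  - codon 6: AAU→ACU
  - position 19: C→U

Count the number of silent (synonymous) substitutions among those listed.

Codon 1: AUG (Met) → CUG (Leu) — missense.
Codon 2: AGC (Ser) → GGC (Gly) — missense.
Codon 4: UCA (Ser) → UGA (Stop) — nonsense.
Codon 5: ACA (Thr) → ACC (Thr) — synonymous.
Codon 6: AAU (Asn) → ACU (Thr) — missense.
Codon 7: CUA (Leu) → UUA (Leu) — synonymous.
Synonymous: 2 of 6.

2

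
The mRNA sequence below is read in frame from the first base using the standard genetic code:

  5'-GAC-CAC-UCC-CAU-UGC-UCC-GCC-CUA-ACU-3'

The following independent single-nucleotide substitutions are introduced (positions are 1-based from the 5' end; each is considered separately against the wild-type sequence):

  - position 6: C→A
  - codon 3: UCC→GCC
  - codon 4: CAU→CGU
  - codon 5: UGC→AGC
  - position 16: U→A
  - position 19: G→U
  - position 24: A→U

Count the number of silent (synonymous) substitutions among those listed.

1

Codon 2: CAC (His) → CAA (Gln) — missense.
Codon 3: UCC (Ser) → GCC (Ala) — missense.
Codon 4: CAU (His) → CGU (Arg) — missense.
Codon 5: UGC (Cys) → AGC (Ser) — missense.
Codon 6: UCC (Ser) → ACC (Thr) — missense.
Codon 7: GCC (Ala) → UCC (Ser) — missense.
Codon 8: CUA (Leu) → CUU (Leu) — synonymous.
Synonymous: 1 of 7.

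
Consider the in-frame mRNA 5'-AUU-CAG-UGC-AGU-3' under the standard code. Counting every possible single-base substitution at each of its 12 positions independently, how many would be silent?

Codon 1 (AUU, Ile): 2 synonymous substitutions.
Codon 2 (CAG, Gln): 1 synonymous substitution.
Codon 3 (UGC, Cys): 1 synonymous substitution.
Codon 4 (AGU, Ser): 1 synonymous substitution.
Total: 2 + 1 + 1 + 1 = 5.

5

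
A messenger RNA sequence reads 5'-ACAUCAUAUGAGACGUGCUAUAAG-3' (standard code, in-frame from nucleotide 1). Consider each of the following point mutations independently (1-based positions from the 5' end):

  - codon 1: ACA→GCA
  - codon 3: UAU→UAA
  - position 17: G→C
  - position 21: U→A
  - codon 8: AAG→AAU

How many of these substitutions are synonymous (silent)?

0

Codon 1: ACA (Thr) → GCA (Ala) — missense.
Codon 3: UAU (Tyr) → UAA (Stop) — nonsense.
Codon 6: UGC (Cys) → UCC (Ser) — missense.
Codon 7: UAU (Tyr) → UAA (Stop) — nonsense.
Codon 8: AAG (Lys) → AAU (Asn) — missense.
Synonymous: 0 of 5.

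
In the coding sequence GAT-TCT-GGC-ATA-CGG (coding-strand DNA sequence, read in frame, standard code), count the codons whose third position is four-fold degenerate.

Codon 1 GAT (Asp): third position 2-fold.
Codon 2 TCT (Ser): third position 4-fold.
Codon 3 GGC (Gly): third position 4-fold.
Codon 4 ATA (Ile): third position 3-fold.
Codon 5 CGG (Arg): third position 4-fold.
Four-fold degenerate third positions: 3.

3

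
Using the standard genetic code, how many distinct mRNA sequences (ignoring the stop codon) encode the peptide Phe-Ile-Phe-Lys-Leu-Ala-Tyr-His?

Phe: 2 codons.
Ile: 3 codons.
Phe: 2 codons.
Lys: 2 codons.
Leu: 6 codons.
Ala: 4 codons.
Tyr: 2 codons.
His: 2 codons.
2 × 3 × 2 × 2 × 6 × 4 × 2 × 2 = 2304.

2304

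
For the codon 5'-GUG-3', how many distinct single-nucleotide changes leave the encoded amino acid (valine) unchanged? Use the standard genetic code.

Position 1: none → 0 synonymous.
Position 2: none → 0 synonymous.
Position 3: GUU, GUC, GUA → 3 synonymous.
Total: 0 + 0 + 3 = 3.

3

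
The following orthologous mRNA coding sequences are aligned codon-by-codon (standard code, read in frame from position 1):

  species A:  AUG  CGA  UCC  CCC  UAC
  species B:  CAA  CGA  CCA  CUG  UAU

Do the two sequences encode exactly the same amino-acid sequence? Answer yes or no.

Codon 1: AUG Met / CAA Gln — nonsynonymous.
Codon 2: CGA Arg / CGA Arg — identical.
Codon 3: UCC Ser / CCA Pro — nonsynonymous.
Codon 4: CCC Pro / CUG Leu — nonsynonymous.
Codon 5: UAC Tyr / UAU Tyr — synonymous.
Nonsynonymous differences: 3 → different protein.

no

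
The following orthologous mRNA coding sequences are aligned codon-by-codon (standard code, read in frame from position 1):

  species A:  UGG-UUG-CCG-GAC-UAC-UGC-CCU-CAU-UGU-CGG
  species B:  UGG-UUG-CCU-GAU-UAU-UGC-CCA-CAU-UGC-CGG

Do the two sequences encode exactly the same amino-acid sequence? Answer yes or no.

yes

Codon 1: UGG Trp / UGG Trp — identical.
Codon 2: UUG Leu / UUG Leu — identical.
Codon 3: CCG Pro / CCU Pro — synonymous.
Codon 4: GAC Asp / GAU Asp — synonymous.
Codon 5: UAC Tyr / UAU Tyr — synonymous.
Codon 6: UGC Cys / UGC Cys — identical.
Codon 7: CCU Pro / CCA Pro — synonymous.
Codon 8: CAU His / CAU His — identical.
Codon 9: UGU Cys / UGC Cys — synonymous.
Codon 10: CGG Arg / CGG Arg — identical.
Nonsynonymous differences: 0 → same protein.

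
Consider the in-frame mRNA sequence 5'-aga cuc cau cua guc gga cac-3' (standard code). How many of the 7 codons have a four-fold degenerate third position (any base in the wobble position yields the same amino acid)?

Codon 1 AGA (Arg): third position 2-fold.
Codon 2 CUC (Leu): third position 4-fold.
Codon 3 CAU (His): third position 2-fold.
Codon 4 CUA (Leu): third position 4-fold.
Codon 5 GUC (Val): third position 4-fold.
Codon 6 GGA (Gly): third position 4-fold.
Codon 7 CAC (His): third position 2-fold.
Four-fold degenerate third positions: 4.

4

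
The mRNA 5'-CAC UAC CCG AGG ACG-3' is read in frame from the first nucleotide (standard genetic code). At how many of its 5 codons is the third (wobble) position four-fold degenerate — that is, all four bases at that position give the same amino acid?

2

Codon 1 CAC (His): third position 2-fold.
Codon 2 UAC (Tyr): third position 2-fold.
Codon 3 CCG (Pro): third position 4-fold.
Codon 4 AGG (Arg): third position 2-fold.
Codon 5 ACG (Thr): third position 4-fold.
Four-fold degenerate third positions: 2.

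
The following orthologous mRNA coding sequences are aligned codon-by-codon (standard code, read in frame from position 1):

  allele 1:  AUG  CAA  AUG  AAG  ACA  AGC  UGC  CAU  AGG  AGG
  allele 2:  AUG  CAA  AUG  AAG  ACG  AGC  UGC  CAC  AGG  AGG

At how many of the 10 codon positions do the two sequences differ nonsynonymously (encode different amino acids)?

Codon 1: AUG Met / AUG Met — identical.
Codon 2: CAA Gln / CAA Gln — identical.
Codon 3: AUG Met / AUG Met — identical.
Codon 4: AAG Lys / AAG Lys — identical.
Codon 5: ACA Thr / ACG Thr — synonymous.
Codon 6: AGC Ser / AGC Ser — identical.
Codon 7: UGC Cys / UGC Cys — identical.
Codon 8: CAU His / CAC His — synonymous.
Codon 9: AGG Arg / AGG Arg — identical.
Codon 10: AGG Arg / AGG Arg — identical.
Nonsynonymous differences: 0.

0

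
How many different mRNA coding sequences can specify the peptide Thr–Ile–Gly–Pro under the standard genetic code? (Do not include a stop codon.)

192

Thr: 4 codons.
Ile: 3 codons.
Gly: 4 codons.
Pro: 4 codons.
4 × 3 × 4 × 4 = 192.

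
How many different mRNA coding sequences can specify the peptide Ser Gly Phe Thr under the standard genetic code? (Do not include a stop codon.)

192

Ser: 6 codons.
Gly: 4 codons.
Phe: 2 codons.
Thr: 4 codons.
6 × 4 × 2 × 4 = 192.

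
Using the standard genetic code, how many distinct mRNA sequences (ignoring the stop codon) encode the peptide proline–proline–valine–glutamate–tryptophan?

Pro: 4 codons.
Pro: 4 codons.
Val: 4 codons.
Glu: 2 codons.
Trp: 1 codon.
4 × 4 × 4 × 2 × 1 = 128.

128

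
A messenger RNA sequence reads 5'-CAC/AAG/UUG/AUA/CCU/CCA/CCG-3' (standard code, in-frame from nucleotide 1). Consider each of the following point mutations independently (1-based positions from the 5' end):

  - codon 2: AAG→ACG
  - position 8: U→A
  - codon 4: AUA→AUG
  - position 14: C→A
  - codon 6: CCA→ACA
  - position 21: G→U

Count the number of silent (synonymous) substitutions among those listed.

1

Codon 2: AAG (Lys) → ACG (Thr) — missense.
Codon 3: UUG (Leu) → UAG (Stop) — nonsense.
Codon 4: AUA (Ile) → AUG (Met) — missense.
Codon 5: CCU (Pro) → CAU (His) — missense.
Codon 6: CCA (Pro) → ACA (Thr) — missense.
Codon 7: CCG (Pro) → CCU (Pro) — synonymous.
Synonymous: 1 of 6.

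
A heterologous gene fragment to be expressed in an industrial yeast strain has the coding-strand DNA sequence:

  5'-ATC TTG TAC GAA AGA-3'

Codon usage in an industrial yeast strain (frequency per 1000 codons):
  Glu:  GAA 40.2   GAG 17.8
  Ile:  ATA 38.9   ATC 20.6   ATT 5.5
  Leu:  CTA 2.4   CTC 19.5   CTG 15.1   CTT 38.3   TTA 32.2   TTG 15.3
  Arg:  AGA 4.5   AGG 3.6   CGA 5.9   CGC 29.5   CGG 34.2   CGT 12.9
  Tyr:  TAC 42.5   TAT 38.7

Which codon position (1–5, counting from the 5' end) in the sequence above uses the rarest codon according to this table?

5

Codon 1 ATC (Ile): 20.6 per 1000.
Codon 2 TTG (Leu): 15.3 per 1000.
Codon 3 TAC (Tyr): 42.5 per 1000.
Codon 4 GAA (Glu): 40.2 per 1000.
Codon 5 AGA (Arg): 4.5 per 1000.
Lowest frequency is 4.5 at codon 5.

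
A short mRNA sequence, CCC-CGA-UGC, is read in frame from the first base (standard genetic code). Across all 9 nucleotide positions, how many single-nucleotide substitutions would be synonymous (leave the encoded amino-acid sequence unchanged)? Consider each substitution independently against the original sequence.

8

Codon 1 (CCC, Pro): 3 synonymous substitutions.
Codon 2 (CGA, Arg): 4 synonymous substitutions.
Codon 3 (UGC, Cys): 1 synonymous substitution.
Total: 3 + 4 + 1 = 8.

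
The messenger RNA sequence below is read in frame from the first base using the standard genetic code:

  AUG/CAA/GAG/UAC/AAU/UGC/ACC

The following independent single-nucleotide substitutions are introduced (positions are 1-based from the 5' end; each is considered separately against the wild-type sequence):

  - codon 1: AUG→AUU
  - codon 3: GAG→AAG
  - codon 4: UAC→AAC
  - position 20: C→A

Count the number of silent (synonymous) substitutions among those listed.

Codon 1: AUG (Met) → AUU (Ile) — missense.
Codon 3: GAG (Glu) → AAG (Lys) — missense.
Codon 4: UAC (Tyr) → AAC (Asn) — missense.
Codon 7: ACC (Thr) → AAC (Asn) — missense.
Synonymous: 0 of 4.

0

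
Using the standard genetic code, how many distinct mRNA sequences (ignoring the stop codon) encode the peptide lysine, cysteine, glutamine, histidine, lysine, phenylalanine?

Lys: 2 codons.
Cys: 2 codons.
Gln: 2 codons.
His: 2 codons.
Lys: 2 codons.
Phe: 2 codons.
2 × 2 × 2 × 2 × 2 × 2 = 64.

64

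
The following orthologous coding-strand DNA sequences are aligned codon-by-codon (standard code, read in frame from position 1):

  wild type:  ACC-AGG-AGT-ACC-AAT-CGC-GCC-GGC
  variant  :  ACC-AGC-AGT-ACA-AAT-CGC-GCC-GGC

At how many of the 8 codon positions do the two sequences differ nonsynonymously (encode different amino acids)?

1

Codon 1: ACC Thr / ACC Thr — identical.
Codon 2: AGG Arg / AGC Ser — nonsynonymous.
Codon 3: AGT Ser / AGT Ser — identical.
Codon 4: ACC Thr / ACA Thr — synonymous.
Codon 5: AAT Asn / AAT Asn — identical.
Codon 6: CGC Arg / CGC Arg — identical.
Codon 7: GCC Ala / GCC Ala — identical.
Codon 8: GGC Gly / GGC Gly — identical.
Nonsynonymous differences: 1.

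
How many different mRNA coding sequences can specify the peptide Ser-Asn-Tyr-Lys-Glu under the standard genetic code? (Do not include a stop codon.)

96

Ser: 6 codons.
Asn: 2 codons.
Tyr: 2 codons.
Lys: 2 codons.
Glu: 2 codons.
6 × 2 × 2 × 2 × 2 = 96.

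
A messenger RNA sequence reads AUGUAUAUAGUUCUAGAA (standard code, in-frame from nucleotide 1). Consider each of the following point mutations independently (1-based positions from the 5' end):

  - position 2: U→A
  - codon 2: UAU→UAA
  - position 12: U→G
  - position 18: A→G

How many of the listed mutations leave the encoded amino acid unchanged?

2

Codon 1: AUG (Met) → AAG (Lys) — missense.
Codon 2: UAU (Tyr) → UAA (Stop) — nonsense.
Codon 4: GUU (Val) → GUG (Val) — synonymous.
Codon 6: GAA (Glu) → GAG (Glu) — synonymous.
Synonymous: 2 of 4.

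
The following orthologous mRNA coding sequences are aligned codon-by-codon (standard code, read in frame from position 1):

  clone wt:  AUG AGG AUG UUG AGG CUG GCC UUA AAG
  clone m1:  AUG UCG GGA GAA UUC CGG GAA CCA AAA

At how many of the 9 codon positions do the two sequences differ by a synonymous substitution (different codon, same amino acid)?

1

Codon 1: AUG Met / AUG Met — identical.
Codon 2: AGG Arg / UCG Ser — nonsynonymous.
Codon 3: AUG Met / GGA Gly — nonsynonymous.
Codon 4: UUG Leu / GAA Glu — nonsynonymous.
Codon 5: AGG Arg / UUC Phe — nonsynonymous.
Codon 6: CUG Leu / CGG Arg — nonsynonymous.
Codon 7: GCC Ala / GAA Glu — nonsynonymous.
Codon 8: UUA Leu / CCA Pro — nonsynonymous.
Codon 9: AAG Lys / AAA Lys — synonymous.
Synonymous differences: 1.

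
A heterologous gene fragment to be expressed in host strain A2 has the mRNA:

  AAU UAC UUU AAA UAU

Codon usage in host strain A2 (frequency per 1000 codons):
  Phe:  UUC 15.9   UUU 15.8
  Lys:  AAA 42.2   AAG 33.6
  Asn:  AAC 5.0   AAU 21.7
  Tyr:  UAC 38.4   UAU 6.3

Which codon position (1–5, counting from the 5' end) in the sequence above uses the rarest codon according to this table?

5

Codon 1 AAU (Asn): 21.7 per 1000.
Codon 2 UAC (Tyr): 38.4 per 1000.
Codon 3 UUU (Phe): 15.8 per 1000.
Codon 4 AAA (Lys): 42.2 per 1000.
Codon 5 UAU (Tyr): 6.3 per 1000.
Lowest frequency is 6.3 at codon 5.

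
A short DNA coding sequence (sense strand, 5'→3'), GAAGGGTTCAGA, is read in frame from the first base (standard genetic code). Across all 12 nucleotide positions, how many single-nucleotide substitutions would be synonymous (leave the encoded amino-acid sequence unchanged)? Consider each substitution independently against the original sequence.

Codon 1 (GAA, Glu): 1 synonymous substitution.
Codon 2 (GGG, Gly): 3 synonymous substitutions.
Codon 3 (TTC, Phe): 1 synonymous substitution.
Codon 4 (AGA, Arg): 2 synonymous substitutions.
Total: 1 + 3 + 1 + 2 = 7.

7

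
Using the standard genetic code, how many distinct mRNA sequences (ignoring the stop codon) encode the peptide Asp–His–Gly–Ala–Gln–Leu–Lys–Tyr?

Asp: 2 codons.
His: 2 codons.
Gly: 4 codons.
Ala: 4 codons.
Gln: 2 codons.
Leu: 6 codons.
Lys: 2 codons.
Tyr: 2 codons.
2 × 2 × 4 × 4 × 2 × 6 × 2 × 2 = 3072.

3072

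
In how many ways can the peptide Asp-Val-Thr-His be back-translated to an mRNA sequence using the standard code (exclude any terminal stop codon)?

Asp: 2 codons.
Val: 4 codons.
Thr: 4 codons.
His: 2 codons.
2 × 4 × 4 × 2 = 64.

64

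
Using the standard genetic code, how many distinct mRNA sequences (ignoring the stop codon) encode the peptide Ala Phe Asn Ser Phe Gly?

768

Ala: 4 codons.
Phe: 2 codons.
Asn: 2 codons.
Ser: 6 codons.
Phe: 2 codons.
Gly: 4 codons.
4 × 2 × 2 × 6 × 2 × 4 = 768.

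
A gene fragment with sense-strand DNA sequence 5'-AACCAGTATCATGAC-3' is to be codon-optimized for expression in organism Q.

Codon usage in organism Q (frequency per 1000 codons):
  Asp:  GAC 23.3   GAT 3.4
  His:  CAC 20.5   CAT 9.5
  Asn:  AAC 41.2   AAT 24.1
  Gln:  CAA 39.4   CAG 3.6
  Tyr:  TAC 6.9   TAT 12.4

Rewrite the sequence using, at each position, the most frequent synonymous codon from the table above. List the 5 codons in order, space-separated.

AAC CAA TAT CAC GAC

Codon 1 (Asn): best is AAC at 41.2.
Codon 2 (Gln): best is CAA at 39.4.
Codon 3 (Tyr): best is TAT at 12.4.
Codon 4 (His): best is CAC at 20.5.
Codon 5 (Asp): best is GAC at 23.3.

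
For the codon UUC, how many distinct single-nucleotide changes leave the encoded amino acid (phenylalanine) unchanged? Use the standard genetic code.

Position 1: none → 0 synonymous.
Position 2: none → 0 synonymous.
Position 3: UUU → 1 synonymous.
Total: 0 + 0 + 1 = 1.

1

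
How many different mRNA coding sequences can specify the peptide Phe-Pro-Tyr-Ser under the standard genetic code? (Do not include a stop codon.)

Phe: 2 codons.
Pro: 4 codons.
Tyr: 2 codons.
Ser: 6 codons.
2 × 4 × 2 × 6 = 96.

96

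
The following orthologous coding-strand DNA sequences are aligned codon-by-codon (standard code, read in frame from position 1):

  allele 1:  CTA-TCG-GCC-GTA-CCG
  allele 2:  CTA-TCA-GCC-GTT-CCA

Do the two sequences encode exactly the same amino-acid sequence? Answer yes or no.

yes

Codon 1: CTA Leu / CTA Leu — identical.
Codon 2: TCG Ser / TCA Ser — synonymous.
Codon 3: GCC Ala / GCC Ala — identical.
Codon 4: GTA Val / GTT Val — synonymous.
Codon 5: CCG Pro / CCA Pro — synonymous.
Nonsynonymous differences: 0 → same protein.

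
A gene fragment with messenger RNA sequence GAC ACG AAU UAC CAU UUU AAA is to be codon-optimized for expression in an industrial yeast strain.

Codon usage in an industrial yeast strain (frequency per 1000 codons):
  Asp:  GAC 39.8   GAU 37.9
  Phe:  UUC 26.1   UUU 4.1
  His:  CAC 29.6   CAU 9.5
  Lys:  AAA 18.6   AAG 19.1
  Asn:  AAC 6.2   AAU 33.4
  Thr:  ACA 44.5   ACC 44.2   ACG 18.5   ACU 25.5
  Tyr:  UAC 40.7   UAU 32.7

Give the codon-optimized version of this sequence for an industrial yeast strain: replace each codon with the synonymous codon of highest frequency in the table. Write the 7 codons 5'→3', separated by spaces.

Codon 1 (Asp): best is GAC at 39.8.
Codon 2 (Thr): best is ACA at 44.5.
Codon 3 (Asn): best is AAU at 33.4.
Codon 4 (Tyr): best is UAC at 40.7.
Codon 5 (His): best is CAC at 29.6.
Codon 6 (Phe): best is UUC at 26.1.
Codon 7 (Lys): best is AAG at 19.1.

GAC ACA AAU UAC CAC UUC AAG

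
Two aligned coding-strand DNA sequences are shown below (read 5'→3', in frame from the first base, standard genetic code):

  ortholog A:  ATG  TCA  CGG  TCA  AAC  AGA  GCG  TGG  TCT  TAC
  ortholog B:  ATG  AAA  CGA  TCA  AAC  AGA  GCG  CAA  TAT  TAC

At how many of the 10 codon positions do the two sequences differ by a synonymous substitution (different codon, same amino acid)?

Codon 1: ATG Met / ATG Met — identical.
Codon 2: TCA Ser / AAA Lys — nonsynonymous.
Codon 3: CGG Arg / CGA Arg — synonymous.
Codon 4: TCA Ser / TCA Ser — identical.
Codon 5: AAC Asn / AAC Asn — identical.
Codon 6: AGA Arg / AGA Arg — identical.
Codon 7: GCG Ala / GCG Ala — identical.
Codon 8: TGG Trp / CAA Gln — nonsynonymous.
Codon 9: TCT Ser / TAT Tyr — nonsynonymous.
Codon 10: TAC Tyr / TAC Tyr — identical.
Synonymous differences: 1.

1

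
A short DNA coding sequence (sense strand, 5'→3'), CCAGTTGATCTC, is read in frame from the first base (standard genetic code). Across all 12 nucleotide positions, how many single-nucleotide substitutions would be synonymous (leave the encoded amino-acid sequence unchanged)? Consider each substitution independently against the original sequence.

Codon 1 (CCA, Pro): 3 synonymous substitutions.
Codon 2 (GTT, Val): 3 synonymous substitutions.
Codon 3 (GAT, Asp): 1 synonymous substitution.
Codon 4 (CTC, Leu): 3 synonymous substitutions.
Total: 3 + 3 + 1 + 3 = 10.

10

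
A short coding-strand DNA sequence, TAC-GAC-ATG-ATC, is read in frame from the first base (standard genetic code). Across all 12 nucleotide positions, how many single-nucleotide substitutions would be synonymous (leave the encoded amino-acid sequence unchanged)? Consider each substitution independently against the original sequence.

Codon 1 (TAC, Tyr): 1 synonymous substitution.
Codon 2 (GAC, Asp): 1 synonymous substitution.
Codon 3 (ATG, Met): 0 synonymous substitutions.
Codon 4 (ATC, Ile): 2 synonymous substitutions.
Total: 1 + 1 + 0 + 2 = 4.

4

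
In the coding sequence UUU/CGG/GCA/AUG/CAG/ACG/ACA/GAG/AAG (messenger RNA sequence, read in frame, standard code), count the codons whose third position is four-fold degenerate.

4

Codon 1 UUU (Phe): third position 2-fold.
Codon 2 CGG (Arg): third position 4-fold.
Codon 3 GCA (Ala): third position 4-fold.
Codon 4 AUG (Met): third position 1-fold.
Codon 5 CAG (Gln): third position 2-fold.
Codon 6 ACG (Thr): third position 4-fold.
Codon 7 ACA (Thr): third position 4-fold.
Codon 8 GAG (Glu): third position 2-fold.
Codon 9 AAG (Lys): third position 2-fold.
Four-fold degenerate third positions: 4.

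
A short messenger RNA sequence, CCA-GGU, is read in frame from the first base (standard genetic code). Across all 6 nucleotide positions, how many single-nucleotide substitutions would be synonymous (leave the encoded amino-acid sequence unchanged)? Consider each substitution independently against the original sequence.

Codon 1 (CCA, Pro): 3 synonymous substitutions.
Codon 2 (GGU, Gly): 3 synonymous substitutions.
Total: 3 + 3 = 6.

6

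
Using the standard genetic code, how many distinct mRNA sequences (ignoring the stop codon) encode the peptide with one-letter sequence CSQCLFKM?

Cys: 2 codons.
Ser: 6 codons.
Gln: 2 codons.
Cys: 2 codons.
Leu: 6 codons.
Phe: 2 codons.
Lys: 2 codons.
Met: 1 codon.
2 × 6 × 2 × 2 × 6 × 2 × 2 × 1 = 1152.

1152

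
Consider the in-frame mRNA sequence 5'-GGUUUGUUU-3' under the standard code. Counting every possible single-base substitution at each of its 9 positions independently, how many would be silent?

Codon 1 (GGU, Gly): 3 synonymous substitutions.
Codon 2 (UUG, Leu): 2 synonymous substitutions.
Codon 3 (UUU, Phe): 1 synonymous substitution.
Total: 3 + 2 + 1 = 6.

6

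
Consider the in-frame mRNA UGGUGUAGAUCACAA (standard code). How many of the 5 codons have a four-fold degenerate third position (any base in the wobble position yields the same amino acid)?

1

Codon 1 UGG (Trp): third position 1-fold.
Codon 2 UGU (Cys): third position 2-fold.
Codon 3 AGA (Arg): third position 2-fold.
Codon 4 UCA (Ser): third position 4-fold.
Codon 5 CAA (Gln): third position 2-fold.
Four-fold degenerate third positions: 1.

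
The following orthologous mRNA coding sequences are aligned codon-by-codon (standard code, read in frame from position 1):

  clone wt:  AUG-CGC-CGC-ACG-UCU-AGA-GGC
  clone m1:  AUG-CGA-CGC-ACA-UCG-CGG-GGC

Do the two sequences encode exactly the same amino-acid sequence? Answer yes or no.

Codon 1: AUG Met / AUG Met — identical.
Codon 2: CGC Arg / CGA Arg — synonymous.
Codon 3: CGC Arg / CGC Arg — identical.
Codon 4: ACG Thr / ACA Thr — synonymous.
Codon 5: UCU Ser / UCG Ser — synonymous.
Codon 6: AGA Arg / CGG Arg — synonymous.
Codon 7: GGC Gly / GGC Gly — identical.
Nonsynonymous differences: 0 → same protein.

yes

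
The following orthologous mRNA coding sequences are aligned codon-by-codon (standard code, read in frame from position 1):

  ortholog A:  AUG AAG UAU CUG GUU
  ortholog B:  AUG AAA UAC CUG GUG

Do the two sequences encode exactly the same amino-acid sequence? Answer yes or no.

yes

Codon 1: AUG Met / AUG Met — identical.
Codon 2: AAG Lys / AAA Lys — synonymous.
Codon 3: UAU Tyr / UAC Tyr — synonymous.
Codon 4: CUG Leu / CUG Leu — identical.
Codon 5: GUU Val / GUG Val — synonymous.
Nonsynonymous differences: 0 → same protein.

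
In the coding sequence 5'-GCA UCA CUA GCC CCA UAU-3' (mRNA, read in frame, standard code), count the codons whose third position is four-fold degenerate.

5

Codon 1 GCA (Ala): third position 4-fold.
Codon 2 UCA (Ser): third position 4-fold.
Codon 3 CUA (Leu): third position 4-fold.
Codon 4 GCC (Ala): third position 4-fold.
Codon 5 CCA (Pro): third position 4-fold.
Codon 6 UAU (Tyr): third position 2-fold.
Four-fold degenerate third positions: 5.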